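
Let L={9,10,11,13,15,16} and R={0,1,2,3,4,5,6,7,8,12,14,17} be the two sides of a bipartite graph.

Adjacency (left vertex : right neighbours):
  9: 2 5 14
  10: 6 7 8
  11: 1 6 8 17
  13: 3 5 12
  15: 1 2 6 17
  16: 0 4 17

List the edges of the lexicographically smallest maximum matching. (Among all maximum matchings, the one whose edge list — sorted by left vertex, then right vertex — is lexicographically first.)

Lex-smallest maximum matching: {(9,2), (10,6), (11,1), (13,3), (15,17), (16,0)}

|M| = 6 (so the lex-smallest maximum matching has 6 edges)
process left vertices in ascending order; for each, take the smallest-labelled available neighbour that still permits 6 edges overall, or leave it unmatched if none does
lex-smallest matching: {9-2, 10-6, 11-1, 13-3, 15-17, 16-0}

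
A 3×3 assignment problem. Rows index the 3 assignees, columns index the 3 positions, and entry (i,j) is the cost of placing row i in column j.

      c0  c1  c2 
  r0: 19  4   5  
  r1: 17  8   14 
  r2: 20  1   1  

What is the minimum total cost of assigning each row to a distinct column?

Minimum assignment cost: 22

optimal assignment: row0→col1 (cost 4), row1→col0 (cost 17), row2→col2 (cost 1)
total = 4 + 17 + 1 = 22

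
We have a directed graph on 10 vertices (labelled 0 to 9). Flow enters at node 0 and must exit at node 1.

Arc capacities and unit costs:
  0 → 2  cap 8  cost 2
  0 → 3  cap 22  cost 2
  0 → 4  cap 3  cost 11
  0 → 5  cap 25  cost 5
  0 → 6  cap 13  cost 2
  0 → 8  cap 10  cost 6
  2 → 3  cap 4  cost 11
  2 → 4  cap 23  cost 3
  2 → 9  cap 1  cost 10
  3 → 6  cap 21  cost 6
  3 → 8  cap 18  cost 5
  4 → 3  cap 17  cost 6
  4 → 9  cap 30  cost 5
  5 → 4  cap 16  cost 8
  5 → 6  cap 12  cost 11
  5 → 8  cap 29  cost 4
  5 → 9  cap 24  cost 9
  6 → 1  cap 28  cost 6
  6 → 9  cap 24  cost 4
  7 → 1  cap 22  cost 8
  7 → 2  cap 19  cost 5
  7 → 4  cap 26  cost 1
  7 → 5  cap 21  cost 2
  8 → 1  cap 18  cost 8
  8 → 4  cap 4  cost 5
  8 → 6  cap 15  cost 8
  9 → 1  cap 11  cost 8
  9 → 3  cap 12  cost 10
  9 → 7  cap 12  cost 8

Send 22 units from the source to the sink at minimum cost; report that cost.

shortest-cost path #1: 0→6→1 push 13 @ unit cost 8 (adds 104)
shortest-cost path #2: 0→3→6→1 push 9 @ unit cost 14 (adds 126)
total cost = 230

Minimum cost for 22 units: 230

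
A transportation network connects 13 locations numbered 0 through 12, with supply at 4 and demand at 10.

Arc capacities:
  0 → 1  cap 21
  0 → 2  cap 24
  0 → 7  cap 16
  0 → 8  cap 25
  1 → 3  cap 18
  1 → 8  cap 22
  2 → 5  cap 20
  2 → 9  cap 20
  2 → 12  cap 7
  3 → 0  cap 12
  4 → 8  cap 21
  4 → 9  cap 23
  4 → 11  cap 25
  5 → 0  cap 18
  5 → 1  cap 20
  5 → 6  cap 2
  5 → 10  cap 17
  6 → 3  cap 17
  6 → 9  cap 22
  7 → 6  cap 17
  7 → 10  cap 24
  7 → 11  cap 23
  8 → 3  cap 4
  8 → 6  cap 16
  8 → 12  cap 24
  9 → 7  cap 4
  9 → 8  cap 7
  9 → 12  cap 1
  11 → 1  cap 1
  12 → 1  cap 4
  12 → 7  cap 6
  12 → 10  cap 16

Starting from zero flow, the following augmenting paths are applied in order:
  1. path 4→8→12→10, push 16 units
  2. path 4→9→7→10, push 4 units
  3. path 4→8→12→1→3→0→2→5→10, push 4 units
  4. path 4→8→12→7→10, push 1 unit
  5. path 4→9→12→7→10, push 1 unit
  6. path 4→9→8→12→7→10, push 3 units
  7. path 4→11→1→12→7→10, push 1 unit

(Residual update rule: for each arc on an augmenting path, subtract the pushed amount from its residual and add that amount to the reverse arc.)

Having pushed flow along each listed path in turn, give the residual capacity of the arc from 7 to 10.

after path 1 (4→8→12→10, push 16): res(7,10)=24
after path 2 (4→9→7→10, push 4): res(7,10)=20
after path 3 (4→8→12→1→3→0→2→5→10, push 4): res(7,10)=20
after path 4 (4→8→12→7→10, push 1): res(7,10)=19
after path 5 (4→9→12→7→10, push 1): res(7,10)=18
after path 6 (4→9→8→12→7→10, push 3): res(7,10)=15
after path 7 (4→11→1→12→7→10, push 1): res(7,10)=14

Residual capacity of (7,10): 14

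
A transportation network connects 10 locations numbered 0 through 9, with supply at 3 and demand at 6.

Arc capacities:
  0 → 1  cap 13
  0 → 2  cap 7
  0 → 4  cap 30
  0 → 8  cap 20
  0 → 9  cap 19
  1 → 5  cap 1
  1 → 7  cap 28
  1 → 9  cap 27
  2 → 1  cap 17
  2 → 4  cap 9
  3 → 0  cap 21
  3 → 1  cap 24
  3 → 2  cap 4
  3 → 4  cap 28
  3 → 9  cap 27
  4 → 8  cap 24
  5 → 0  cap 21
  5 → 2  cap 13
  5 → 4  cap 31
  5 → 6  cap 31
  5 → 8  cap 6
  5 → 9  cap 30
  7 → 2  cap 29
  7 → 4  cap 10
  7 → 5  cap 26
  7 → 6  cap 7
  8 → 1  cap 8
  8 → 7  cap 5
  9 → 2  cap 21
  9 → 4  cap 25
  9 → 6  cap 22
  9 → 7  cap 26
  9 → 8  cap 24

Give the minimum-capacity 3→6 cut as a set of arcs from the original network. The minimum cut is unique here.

augment #1: 3→9→6 push 22
augment #2: 3→1→5→6 push 1
augment #3: 3→1→7→6 push 7
augment #4: 3→1→7→5→6 push 16
augment #5: 3→9→7→5→6 push 5
augment #6: 3→0→1→7→5→6 push 5
max flow = 56; residual-reachable set from 3 gives S-side
cut edges (S→T): {(1,5), (7,5), (7,6), (9,6)} total cap 56

Min-cut arcs: {(1,5), (7,5), (7,6), (9,6)} (total capacity 56)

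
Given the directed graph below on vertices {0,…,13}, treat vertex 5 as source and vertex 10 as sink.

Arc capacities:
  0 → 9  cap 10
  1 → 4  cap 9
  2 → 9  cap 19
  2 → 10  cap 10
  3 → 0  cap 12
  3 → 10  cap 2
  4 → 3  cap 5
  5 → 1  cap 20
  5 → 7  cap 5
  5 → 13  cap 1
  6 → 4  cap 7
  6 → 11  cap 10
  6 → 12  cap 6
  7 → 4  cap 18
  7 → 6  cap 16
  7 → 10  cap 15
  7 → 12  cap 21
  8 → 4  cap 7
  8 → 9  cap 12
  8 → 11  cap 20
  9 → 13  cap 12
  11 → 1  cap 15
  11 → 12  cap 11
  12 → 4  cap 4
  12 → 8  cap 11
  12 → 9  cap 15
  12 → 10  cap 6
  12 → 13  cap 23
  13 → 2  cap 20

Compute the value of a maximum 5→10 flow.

Maximum flow value: 11

augment #1: 5→7→10 bottleneck 5, total now 5
augment #2: 5→13→2→10 bottleneck 1, total now 6
augment #3: 5→1→4→3→10 bottleneck 2, total now 8
augment #4: 5→1→4→3→0→9→13→2→10 bottleneck 3, total now 11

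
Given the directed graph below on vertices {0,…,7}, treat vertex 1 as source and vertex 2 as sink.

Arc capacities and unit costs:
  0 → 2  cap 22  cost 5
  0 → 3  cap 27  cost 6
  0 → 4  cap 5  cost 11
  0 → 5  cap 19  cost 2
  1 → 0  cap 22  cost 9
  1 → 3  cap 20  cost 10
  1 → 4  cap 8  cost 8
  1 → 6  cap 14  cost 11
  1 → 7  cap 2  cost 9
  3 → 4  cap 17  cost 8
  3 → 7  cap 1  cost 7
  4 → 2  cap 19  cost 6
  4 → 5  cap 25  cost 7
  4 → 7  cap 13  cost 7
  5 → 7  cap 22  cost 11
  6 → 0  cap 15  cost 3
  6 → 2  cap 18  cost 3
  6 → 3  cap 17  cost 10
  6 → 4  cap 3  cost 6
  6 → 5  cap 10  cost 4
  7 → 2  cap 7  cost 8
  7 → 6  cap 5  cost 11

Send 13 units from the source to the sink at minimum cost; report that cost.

shortest-cost path #1: 1→4→2 push 8 @ unit cost 14 (adds 112)
shortest-cost path #2: 1→6→2 push 5 @ unit cost 14 (adds 70)
total cost = 182

Minimum cost for 13 units: 182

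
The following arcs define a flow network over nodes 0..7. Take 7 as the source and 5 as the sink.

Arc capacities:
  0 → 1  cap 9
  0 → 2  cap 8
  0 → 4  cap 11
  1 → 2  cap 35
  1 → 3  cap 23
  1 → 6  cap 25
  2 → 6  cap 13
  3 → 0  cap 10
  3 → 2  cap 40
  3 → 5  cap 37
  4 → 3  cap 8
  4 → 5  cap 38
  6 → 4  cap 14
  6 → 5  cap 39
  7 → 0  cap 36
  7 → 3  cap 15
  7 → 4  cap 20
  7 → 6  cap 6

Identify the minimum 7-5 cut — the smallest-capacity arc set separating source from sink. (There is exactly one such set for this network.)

Min-cut arcs: {(0,1), (0,2), (0,4), (7,3), (7,4), (7,6)} (total capacity 69)

augment #1: 7→3→5 push 15
augment #2: 7→4→5 push 20
augment #3: 7→6→5 push 6
augment #4: 7→0→4→5 push 11
augment #5: 7→0→1→3→5 push 9
augment #6: 7→0→2→6→5 push 8
max flow = 69; residual-reachable set from 7 gives S-side
cut edges (S→T): {(0,1), (0,2), (0,4), (7,3), (7,4), (7,6)} total cap 69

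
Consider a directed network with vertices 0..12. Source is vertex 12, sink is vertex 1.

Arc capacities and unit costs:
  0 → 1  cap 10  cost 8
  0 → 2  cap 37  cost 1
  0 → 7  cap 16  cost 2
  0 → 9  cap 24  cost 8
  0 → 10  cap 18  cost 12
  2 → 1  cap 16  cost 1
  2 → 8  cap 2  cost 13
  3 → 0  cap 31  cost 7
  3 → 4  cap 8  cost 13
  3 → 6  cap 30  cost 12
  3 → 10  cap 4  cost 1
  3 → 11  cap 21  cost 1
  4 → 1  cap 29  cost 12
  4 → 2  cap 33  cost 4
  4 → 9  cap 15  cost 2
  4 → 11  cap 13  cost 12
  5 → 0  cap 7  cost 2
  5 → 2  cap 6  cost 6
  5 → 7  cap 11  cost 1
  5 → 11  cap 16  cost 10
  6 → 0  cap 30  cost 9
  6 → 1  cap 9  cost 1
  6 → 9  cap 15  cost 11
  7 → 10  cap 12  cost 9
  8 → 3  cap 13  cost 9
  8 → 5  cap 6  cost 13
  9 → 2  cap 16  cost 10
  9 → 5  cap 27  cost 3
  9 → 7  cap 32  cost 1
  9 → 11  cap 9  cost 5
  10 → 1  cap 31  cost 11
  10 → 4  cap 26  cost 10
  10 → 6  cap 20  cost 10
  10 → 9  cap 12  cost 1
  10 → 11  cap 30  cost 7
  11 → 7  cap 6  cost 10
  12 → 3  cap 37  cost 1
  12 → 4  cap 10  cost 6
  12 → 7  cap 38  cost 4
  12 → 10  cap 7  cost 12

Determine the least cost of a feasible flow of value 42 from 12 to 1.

Minimum cost for 42 units: 554

shortest-cost path #1: 12→3→0→2→1 push 16 @ unit cost 10 (adds 160)
shortest-cost path #2: 12→3→10→1 push 4 @ unit cost 13 (adds 52)
shortest-cost path #3: 12→3→6→1 push 9 @ unit cost 14 (adds 126)
shortest-cost path #4: 12→3→0→1 push 8 @ unit cost 16 (adds 128)
shortest-cost path #5: 12→4→2→0→1 push 2 @ unit cost 17 (adds 34)
shortest-cost path #6: 12→4→1 push 3 @ unit cost 18 (adds 54)
total cost = 554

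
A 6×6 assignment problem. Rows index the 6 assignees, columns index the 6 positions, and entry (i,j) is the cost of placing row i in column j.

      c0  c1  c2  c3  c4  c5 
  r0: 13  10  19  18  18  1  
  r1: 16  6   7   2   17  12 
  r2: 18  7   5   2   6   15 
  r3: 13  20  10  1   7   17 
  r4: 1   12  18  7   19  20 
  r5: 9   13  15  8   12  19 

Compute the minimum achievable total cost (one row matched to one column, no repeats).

optimal assignment: row0→col5 (cost 1), row1→col1 (cost 6), row2→col2 (cost 5), row3→col3 (cost 1), row4→col0 (cost 1), row5→col4 (cost 12)
total = 1 + 6 + 5 + 1 + 1 + 12 = 26

Minimum assignment cost: 26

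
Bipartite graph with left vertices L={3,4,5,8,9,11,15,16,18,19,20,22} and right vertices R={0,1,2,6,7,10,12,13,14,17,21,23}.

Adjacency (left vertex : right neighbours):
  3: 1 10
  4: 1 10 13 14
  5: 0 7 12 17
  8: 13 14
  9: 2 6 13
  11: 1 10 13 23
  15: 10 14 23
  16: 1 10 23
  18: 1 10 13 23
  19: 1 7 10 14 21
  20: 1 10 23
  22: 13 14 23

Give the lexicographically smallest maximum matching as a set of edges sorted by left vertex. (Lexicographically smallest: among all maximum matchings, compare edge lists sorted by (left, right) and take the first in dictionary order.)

Lex-smallest maximum matching: {(3,1), (4,10), (5,0), (8,13), (9,2), (11,23), (15,14), (19,7)}

|M| = 8 (so the lex-smallest maximum matching has 8 edges)
process left vertices in ascending order; for each, take the smallest-labelled available neighbour that still permits 8 edges overall, or leave it unmatched if none does
lex-smallest matching: {3-1, 4-10, 5-0, 8-13, 9-2, 11-23, 15-14, 19-7}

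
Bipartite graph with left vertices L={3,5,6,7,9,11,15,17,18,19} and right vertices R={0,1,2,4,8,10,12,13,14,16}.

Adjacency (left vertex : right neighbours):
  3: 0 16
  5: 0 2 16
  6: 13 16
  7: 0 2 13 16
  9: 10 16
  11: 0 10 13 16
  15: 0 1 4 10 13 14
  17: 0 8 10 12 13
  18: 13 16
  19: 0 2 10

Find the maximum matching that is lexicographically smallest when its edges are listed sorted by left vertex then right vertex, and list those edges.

|M| = 7 (so the lex-smallest maximum matching has 7 edges)
process left vertices in ascending order; for each, take the smallest-labelled available neighbour that still permits 7 edges overall, or leave it unmatched if none does
lex-smallest matching: {3-0, 5-2, 6-13, 7-16, 9-10, 15-1, 17-8}

Lex-smallest maximum matching: {(3,0), (5,2), (6,13), (7,16), (9,10), (15,1), (17,8)}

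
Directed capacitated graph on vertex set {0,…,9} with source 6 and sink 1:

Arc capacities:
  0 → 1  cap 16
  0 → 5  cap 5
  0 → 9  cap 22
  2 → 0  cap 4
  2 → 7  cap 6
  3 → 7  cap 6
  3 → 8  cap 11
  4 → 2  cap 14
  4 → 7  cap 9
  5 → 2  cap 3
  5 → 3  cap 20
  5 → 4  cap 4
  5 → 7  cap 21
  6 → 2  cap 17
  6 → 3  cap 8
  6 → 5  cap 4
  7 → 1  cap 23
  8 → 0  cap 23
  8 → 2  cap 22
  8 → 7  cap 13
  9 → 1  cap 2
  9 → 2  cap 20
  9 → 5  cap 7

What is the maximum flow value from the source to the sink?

augment #1: 6→2→0→1 bottleneck 4, total now 4
augment #2: 6→2→7→1 bottleneck 6, total now 10
augment #3: 6→3→7→1 bottleneck 6, total now 16
augment #4: 6→5→7→1 bottleneck 4, total now 20
augment #5: 6→3→8→0→1 bottleneck 2, total now 22

Maximum flow value: 22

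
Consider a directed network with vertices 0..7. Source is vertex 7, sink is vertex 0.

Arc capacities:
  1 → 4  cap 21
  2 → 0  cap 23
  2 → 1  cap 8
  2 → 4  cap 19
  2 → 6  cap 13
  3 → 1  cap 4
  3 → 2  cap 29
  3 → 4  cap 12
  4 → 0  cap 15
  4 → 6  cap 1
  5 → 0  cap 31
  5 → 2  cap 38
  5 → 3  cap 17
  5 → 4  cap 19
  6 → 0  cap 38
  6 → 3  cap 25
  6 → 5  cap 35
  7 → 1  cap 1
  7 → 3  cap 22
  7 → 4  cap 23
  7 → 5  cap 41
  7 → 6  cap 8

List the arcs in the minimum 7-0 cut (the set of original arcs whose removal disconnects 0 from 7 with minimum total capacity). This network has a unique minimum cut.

augment #1: 7→4→0 push 15
augment #2: 7→5→0 push 31
augment #3: 7→6→0 push 8
augment #4: 7→3→2→0 push 22
augment #5: 7→4→6→0 push 1
augment #6: 7→5→2→0 push 1
augment #7: 7→5→2→6→0 push 9
max flow = 87; residual-reachable set from 7 gives S-side
cut edges (S→T): {(4,0), (4,6), (7,3), (7,5), (7,6)} total cap 87

Min-cut arcs: {(4,0), (4,6), (7,3), (7,5), (7,6)} (total capacity 87)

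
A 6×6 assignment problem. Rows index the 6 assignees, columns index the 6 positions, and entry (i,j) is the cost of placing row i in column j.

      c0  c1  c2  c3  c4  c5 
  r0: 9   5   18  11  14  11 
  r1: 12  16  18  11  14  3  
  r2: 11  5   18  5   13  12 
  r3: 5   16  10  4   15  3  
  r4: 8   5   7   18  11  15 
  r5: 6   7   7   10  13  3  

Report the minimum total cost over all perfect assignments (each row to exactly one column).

optimal assignment: row0→col1 (cost 5), row1→col5 (cost 3), row2→col3 (cost 5), row3→col0 (cost 5), row4→col4 (cost 11), row5→col2 (cost 7)
total = 5 + 3 + 5 + 5 + 11 + 7 = 36

Minimum assignment cost: 36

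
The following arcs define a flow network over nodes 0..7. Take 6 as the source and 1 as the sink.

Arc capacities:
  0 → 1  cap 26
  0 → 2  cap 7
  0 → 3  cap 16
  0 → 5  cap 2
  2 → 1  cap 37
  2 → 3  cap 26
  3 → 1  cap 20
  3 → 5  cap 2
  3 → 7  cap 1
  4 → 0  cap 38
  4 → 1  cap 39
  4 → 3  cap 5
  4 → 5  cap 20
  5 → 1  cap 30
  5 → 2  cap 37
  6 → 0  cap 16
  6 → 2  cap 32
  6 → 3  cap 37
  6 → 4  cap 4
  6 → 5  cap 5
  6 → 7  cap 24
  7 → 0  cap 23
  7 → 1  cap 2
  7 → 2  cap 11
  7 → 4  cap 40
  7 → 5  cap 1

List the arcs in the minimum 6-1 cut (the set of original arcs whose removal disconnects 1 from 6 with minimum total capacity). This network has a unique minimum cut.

Min-cut arcs: {(3,1), (3,5), (3,7), (6,0), (6,2), (6,4), (6,5), (6,7)} (total capacity 104)

augment #1: 6→0→1 push 16
augment #2: 6→2→1 push 32
augment #3: 6→3→1 push 20
augment #4: 6→4→1 push 4
augment #5: 6→5→1 push 5
augment #6: 6→7→1 push 2
augment #7: 6→3→5→1 push 2
augment #8: 6→7→0→1 push 10
augment #9: 6→7→2→1 push 5
augment #10: 6→7→4→1 push 7
augment #11: 6→3→7→4→1 push 1
max flow = 104; residual-reachable set from 6 gives S-side
cut edges (S→T): {(3,1), (3,5), (3,7), (6,0), (6,2), (6,4), (6,5), (6,7)} total cap 104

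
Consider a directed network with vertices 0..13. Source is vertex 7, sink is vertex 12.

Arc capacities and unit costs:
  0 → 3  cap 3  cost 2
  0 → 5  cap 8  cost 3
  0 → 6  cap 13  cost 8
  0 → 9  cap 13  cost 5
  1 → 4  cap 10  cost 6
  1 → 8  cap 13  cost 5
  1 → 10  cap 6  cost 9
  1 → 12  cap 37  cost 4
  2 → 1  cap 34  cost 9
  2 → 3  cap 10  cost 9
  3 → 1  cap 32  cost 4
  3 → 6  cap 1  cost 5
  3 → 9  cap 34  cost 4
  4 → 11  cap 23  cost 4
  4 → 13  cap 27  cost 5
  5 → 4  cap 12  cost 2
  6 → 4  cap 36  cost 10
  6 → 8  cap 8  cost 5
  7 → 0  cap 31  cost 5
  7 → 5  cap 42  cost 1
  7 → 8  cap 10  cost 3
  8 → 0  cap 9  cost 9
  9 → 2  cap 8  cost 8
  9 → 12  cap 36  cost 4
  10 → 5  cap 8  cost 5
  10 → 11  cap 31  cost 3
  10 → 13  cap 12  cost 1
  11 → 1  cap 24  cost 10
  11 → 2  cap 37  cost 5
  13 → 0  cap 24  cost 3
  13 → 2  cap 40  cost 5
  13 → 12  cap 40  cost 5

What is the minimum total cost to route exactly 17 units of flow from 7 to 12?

Minimum cost for 17 units: 226

shortest-cost path #1: 7→5→4→13→12 push 12 @ unit cost 13 (adds 156)
shortest-cost path #2: 7→0→9→12 push 5 @ unit cost 14 (adds 70)
total cost = 226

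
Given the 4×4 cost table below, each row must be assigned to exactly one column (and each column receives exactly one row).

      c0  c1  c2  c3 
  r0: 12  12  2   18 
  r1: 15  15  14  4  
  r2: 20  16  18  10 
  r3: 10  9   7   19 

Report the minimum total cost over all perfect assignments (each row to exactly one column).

optimal assignment: row0→col2 (cost 2), row1→col3 (cost 4), row2→col1 (cost 16), row3→col0 (cost 10)
total = 2 + 4 + 16 + 10 = 32

Minimum assignment cost: 32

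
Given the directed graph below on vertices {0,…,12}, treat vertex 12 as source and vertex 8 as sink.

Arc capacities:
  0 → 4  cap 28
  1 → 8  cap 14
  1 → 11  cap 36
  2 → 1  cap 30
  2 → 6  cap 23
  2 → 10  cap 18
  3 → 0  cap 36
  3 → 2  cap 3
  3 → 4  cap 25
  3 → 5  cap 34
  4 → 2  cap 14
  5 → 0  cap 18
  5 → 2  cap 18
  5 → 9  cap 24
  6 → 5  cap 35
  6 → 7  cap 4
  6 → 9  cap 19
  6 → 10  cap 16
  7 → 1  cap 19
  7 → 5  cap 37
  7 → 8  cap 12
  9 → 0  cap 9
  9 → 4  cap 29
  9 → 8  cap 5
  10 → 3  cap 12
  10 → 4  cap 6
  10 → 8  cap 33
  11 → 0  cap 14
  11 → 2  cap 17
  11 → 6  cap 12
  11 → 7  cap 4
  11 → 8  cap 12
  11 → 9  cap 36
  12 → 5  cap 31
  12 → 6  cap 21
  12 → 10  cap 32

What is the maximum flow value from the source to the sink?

Maximum flow value: 72

augment #1: 12→10→8 bottleneck 32, total now 32
augment #2: 12→5→9→8 bottleneck 5, total now 37
augment #3: 12→6→7→8 bottleneck 4, total now 41
augment #4: 12→6→10→8 bottleneck 1, total now 42
augment #5: 12→5→2→1→8 bottleneck 14, total now 56
augment #6: 12→5→2→1→11→8 bottleneck 4, total now 60
augment #7: 12→5→0→4→2→1→11→8 bottleneck 8, total now 68
augment #8: 12→6→9→4→2→1→11→7→8 bottleneck 4, total now 72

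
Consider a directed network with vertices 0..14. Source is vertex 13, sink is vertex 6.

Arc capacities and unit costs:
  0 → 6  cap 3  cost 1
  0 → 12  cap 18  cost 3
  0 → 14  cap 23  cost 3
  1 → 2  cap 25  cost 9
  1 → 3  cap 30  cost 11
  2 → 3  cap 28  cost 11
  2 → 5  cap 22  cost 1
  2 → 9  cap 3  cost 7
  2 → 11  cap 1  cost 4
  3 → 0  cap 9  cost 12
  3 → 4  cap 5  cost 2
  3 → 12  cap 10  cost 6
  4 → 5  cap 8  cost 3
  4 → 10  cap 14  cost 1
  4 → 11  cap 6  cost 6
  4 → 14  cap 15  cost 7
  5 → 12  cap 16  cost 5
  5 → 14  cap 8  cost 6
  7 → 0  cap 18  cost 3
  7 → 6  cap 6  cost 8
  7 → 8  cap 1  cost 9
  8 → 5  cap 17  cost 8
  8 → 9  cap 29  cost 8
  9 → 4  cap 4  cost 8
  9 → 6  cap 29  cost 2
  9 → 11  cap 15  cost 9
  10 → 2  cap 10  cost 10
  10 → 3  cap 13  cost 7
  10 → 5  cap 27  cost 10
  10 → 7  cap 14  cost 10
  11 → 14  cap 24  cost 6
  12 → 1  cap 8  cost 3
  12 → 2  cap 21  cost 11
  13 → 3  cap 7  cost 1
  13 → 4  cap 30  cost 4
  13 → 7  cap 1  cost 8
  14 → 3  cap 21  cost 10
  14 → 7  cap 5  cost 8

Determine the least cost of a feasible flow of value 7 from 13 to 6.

Minimum cost for 7 units: 124

shortest-cost path #1: 13→7→0→6 push 1 @ unit cost 12 (adds 12)
shortest-cost path #2: 13→3→0→6 push 2 @ unit cost 14 (adds 28)
shortest-cost path #3: 13→3→0→7→6 push 1 @ unit cost 18 (adds 18)
shortest-cost path #4: 13→3→4→10→7→6 push 3 @ unit cost 22 (adds 66)
total cost = 124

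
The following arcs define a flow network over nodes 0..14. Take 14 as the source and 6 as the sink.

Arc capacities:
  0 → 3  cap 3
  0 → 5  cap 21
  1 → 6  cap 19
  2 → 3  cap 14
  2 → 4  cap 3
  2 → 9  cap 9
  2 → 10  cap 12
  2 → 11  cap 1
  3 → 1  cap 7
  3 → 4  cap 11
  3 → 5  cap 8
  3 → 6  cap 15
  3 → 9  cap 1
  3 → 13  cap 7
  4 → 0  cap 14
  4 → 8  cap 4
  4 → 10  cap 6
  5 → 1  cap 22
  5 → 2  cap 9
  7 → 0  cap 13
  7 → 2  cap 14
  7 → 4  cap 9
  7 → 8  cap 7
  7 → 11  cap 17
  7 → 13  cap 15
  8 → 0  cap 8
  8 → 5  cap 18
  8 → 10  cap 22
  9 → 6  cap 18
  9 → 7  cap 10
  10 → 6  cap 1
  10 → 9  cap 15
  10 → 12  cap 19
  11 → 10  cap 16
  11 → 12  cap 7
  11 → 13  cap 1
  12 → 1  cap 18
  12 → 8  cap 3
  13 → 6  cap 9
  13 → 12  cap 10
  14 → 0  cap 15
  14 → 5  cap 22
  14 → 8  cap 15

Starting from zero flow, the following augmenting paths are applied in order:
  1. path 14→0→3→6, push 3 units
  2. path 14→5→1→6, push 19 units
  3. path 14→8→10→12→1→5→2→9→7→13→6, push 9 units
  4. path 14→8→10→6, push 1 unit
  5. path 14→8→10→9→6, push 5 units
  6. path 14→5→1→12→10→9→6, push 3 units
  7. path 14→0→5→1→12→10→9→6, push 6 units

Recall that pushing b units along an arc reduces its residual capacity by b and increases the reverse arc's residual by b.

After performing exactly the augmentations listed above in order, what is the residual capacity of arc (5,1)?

after path 1 (14→0→3→6, push 3): res(5,1)=22
after path 2 (14→5→1→6, push 19): res(5,1)=3
after path 3 (14→8→10→12→1→5→2→9→7→13→6, push 9): res(5,1)=12
after path 4 (14→8→10→6, push 1): res(5,1)=12
after path 5 (14→8→10→9→6, push 5): res(5,1)=12
after path 6 (14→5→1→12→10→9→6, push 3): res(5,1)=9
after path 7 (14→0→5→1→12→10→9→6, push 6): res(5,1)=3

Residual capacity of (5,1): 3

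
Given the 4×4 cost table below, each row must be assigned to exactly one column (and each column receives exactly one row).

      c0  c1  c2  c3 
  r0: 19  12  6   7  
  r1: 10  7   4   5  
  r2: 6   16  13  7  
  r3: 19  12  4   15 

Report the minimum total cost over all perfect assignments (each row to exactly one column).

Minimum assignment cost: 24

optimal assignment: row0→col3 (cost 7), row1→col1 (cost 7), row2→col0 (cost 6), row3→col2 (cost 4)
total = 7 + 7 + 6 + 4 = 24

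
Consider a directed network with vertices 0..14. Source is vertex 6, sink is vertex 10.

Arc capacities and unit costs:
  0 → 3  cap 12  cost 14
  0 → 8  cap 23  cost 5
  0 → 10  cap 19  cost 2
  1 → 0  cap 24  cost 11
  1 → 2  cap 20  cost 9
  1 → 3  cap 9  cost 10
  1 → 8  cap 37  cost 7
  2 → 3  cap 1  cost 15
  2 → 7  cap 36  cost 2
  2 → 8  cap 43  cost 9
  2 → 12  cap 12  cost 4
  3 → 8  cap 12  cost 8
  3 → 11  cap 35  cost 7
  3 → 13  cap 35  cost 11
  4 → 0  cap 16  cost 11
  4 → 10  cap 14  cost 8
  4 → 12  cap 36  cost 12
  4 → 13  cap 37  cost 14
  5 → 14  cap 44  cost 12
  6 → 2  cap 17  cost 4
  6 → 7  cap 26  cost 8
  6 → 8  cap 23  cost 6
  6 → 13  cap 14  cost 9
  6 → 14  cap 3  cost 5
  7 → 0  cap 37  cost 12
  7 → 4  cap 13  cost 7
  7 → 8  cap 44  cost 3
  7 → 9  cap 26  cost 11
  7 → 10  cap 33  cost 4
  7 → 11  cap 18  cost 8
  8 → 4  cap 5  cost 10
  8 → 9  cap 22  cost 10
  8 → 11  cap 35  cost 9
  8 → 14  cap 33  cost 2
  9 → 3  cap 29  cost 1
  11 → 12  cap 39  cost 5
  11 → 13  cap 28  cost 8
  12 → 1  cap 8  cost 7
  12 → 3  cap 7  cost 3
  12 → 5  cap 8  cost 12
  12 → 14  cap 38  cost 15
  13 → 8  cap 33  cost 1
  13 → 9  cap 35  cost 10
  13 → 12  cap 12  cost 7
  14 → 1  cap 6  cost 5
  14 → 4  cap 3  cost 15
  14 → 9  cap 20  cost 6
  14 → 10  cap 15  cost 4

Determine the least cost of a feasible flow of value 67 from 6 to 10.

shortest-cost path #1: 6→14→10 push 3 @ unit cost 9 (adds 27)
shortest-cost path #2: 6→2→7→10 push 17 @ unit cost 10 (adds 170)
shortest-cost path #3: 6→7→10 push 16 @ unit cost 12 (adds 192)
shortest-cost path #4: 6→8→14→10 push 12 @ unit cost 12 (adds 144)
shortest-cost path #5: 6→7→0→10 push 10 @ unit cost 22 (adds 220)
shortest-cost path #6: 6→8→4→10 push 5 @ unit cost 24 (adds 120)
shortest-cost path #7: 6→8→14→1→0→10 push 4 @ unit cost 26 (adds 104)
total cost = 977

Minimum cost for 67 units: 977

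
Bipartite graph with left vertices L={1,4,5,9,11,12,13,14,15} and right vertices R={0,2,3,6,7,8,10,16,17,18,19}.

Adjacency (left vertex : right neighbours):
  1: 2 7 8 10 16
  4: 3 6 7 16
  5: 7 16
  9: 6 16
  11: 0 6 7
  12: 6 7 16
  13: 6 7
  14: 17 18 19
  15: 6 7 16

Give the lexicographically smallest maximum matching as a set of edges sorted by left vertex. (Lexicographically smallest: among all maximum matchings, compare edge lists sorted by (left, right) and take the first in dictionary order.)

Lex-smallest maximum matching: {(1,2), (4,3), (5,7), (9,6), (11,0), (12,16), (14,17)}

|M| = 7 (so the lex-smallest maximum matching has 7 edges)
process left vertices in ascending order; for each, take the smallest-labelled available neighbour that still permits 7 edges overall, or leave it unmatched if none does
lex-smallest matching: {1-2, 4-3, 5-7, 9-6, 11-0, 12-16, 14-17}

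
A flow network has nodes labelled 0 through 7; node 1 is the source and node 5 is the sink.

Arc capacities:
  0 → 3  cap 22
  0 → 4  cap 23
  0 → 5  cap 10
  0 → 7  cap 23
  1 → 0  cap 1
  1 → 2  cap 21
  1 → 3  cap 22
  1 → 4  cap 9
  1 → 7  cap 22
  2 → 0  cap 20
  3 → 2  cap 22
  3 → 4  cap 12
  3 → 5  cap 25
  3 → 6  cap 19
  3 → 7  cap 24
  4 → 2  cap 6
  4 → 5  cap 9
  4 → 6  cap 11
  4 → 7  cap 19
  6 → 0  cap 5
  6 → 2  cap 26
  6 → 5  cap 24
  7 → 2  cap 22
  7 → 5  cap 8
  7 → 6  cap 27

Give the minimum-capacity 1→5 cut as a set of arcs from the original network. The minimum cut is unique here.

augment #1: 1→0→5 push 1
augment #2: 1→3→5 push 22
augment #3: 1→4→5 push 9
augment #4: 1→7→5 push 8
augment #5: 1→2→0→5 push 9
augment #6: 1→7→6→5 push 14
augment #7: 1→2→0→3→5 push 3
augment #8: 1→2→0→3→6→5 push 8
max flow = 74; residual-reachable set from 1 gives S-side
cut edges (S→T): {(1,0), (1,3), (1,4), (1,7), (2,0)} total cap 74

Min-cut arcs: {(1,0), (1,3), (1,4), (1,7), (2,0)} (total capacity 74)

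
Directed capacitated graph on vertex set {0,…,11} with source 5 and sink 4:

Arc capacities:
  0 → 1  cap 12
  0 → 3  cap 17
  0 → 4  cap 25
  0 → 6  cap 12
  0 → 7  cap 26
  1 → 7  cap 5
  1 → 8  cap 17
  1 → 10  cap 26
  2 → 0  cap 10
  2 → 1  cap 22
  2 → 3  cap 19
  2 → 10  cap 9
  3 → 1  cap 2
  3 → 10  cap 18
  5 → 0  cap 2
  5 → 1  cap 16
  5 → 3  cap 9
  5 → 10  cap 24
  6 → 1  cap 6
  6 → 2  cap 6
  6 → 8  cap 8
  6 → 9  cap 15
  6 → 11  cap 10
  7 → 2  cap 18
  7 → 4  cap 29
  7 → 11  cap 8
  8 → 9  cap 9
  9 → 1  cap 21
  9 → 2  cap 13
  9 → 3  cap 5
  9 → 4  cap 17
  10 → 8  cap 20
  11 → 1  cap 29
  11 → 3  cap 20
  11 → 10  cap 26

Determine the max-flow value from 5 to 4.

Maximum flow value: 16

augment #1: 5→0→4 bottleneck 2, total now 2
augment #2: 5→1→7→4 bottleneck 5, total now 7
augment #3: 5→1→8→9→4 bottleneck 9, total now 16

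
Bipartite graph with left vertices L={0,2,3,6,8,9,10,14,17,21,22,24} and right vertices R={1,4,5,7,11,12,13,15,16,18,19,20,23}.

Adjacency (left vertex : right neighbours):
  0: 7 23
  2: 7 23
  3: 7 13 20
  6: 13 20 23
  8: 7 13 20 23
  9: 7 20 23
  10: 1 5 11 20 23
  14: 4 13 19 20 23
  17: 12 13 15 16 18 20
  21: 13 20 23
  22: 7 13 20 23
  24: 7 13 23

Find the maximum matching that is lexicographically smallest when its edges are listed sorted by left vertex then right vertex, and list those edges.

Lex-smallest maximum matching: {(0,7), (2,23), (3,13), (6,20), (10,1), (14,4), (17,12)}

|M| = 7 (so the lex-smallest maximum matching has 7 edges)
process left vertices in ascending order; for each, take the smallest-labelled available neighbour that still permits 7 edges overall, or leave it unmatched if none does
lex-smallest matching: {0-7, 2-23, 3-13, 6-20, 10-1, 14-4, 17-12}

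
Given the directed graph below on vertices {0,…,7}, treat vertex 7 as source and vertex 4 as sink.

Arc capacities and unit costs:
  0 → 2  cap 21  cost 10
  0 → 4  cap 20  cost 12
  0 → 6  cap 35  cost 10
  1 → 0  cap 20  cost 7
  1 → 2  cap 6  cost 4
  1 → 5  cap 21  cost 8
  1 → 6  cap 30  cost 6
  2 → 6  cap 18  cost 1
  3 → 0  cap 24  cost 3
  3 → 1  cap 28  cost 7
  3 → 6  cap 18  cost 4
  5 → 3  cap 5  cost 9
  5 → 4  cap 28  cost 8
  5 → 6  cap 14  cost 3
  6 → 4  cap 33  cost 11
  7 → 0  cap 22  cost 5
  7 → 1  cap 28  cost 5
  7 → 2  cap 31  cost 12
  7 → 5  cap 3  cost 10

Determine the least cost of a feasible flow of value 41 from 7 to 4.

Minimum cost for 41 units: 772

shortest-cost path #1: 7→0→4 push 20 @ unit cost 17 (adds 340)
shortest-cost path #2: 7→5→4 push 3 @ unit cost 18 (adds 54)
shortest-cost path #3: 7→1→5→4 push 18 @ unit cost 21 (adds 378)
total cost = 772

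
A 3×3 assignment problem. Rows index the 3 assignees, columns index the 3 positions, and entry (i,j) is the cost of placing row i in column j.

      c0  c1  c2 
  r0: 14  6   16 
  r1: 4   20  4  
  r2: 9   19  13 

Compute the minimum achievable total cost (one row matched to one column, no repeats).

Minimum assignment cost: 19

optimal assignment: row0→col1 (cost 6), row1→col2 (cost 4), row2→col0 (cost 9)
total = 6 + 4 + 9 = 19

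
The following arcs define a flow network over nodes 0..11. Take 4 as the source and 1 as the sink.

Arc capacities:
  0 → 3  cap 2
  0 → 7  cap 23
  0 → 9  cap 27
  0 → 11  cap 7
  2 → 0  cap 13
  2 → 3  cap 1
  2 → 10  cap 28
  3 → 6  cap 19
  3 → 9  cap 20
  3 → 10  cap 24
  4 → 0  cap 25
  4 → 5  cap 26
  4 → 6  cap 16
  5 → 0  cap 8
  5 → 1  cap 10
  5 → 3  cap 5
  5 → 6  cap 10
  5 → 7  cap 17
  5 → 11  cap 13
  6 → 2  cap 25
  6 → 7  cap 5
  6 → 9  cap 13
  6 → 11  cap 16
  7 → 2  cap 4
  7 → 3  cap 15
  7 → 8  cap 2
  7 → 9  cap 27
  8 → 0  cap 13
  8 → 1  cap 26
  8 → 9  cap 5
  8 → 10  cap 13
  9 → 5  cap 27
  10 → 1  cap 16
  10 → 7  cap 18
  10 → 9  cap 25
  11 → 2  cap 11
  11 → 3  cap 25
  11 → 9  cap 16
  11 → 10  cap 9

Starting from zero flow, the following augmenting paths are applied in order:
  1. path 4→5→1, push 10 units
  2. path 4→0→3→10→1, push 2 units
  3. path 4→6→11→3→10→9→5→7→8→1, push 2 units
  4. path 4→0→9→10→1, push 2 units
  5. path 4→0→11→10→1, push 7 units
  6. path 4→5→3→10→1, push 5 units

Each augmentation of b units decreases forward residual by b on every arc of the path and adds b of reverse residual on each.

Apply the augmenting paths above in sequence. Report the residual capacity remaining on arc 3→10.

after path 1 (4→5→1, push 10): res(3,10)=24
after path 2 (4→0→3→10→1, push 2): res(3,10)=22
after path 3 (4→6→11→3→10→9→5→7→8→1, push 2): res(3,10)=20
after path 4 (4→0→9→10→1, push 2): res(3,10)=20
after path 5 (4→0→11→10→1, push 7): res(3,10)=20
after path 6 (4→5→3→10→1, push 5): res(3,10)=15

Residual capacity of (3,10): 15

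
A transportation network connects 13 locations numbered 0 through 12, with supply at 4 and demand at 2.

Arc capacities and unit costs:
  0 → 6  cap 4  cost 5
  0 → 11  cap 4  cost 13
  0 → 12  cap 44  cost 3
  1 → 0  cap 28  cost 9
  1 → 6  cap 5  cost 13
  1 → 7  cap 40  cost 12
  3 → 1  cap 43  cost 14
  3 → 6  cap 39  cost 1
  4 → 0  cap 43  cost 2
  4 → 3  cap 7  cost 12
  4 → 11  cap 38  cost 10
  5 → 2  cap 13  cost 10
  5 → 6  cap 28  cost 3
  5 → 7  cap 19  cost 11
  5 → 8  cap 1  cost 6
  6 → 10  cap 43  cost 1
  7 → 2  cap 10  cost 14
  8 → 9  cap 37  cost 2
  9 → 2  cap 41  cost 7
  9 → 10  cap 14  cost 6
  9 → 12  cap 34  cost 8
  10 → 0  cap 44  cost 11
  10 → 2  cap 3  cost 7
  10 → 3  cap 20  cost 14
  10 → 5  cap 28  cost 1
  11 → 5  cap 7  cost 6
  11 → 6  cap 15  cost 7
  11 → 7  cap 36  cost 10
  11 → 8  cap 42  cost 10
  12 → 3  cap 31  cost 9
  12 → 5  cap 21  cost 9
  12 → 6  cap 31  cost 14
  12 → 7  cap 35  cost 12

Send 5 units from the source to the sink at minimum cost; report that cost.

shortest-cost path #1: 4→0→6→10→2 push 3 @ unit cost 15 (adds 45)
shortest-cost path #2: 4→0→6→10→5→2 push 1 @ unit cost 19 (adds 19)
shortest-cost path #3: 4→0→12→5→2 push 1 @ unit cost 24 (adds 24)
total cost = 88

Minimum cost for 5 units: 88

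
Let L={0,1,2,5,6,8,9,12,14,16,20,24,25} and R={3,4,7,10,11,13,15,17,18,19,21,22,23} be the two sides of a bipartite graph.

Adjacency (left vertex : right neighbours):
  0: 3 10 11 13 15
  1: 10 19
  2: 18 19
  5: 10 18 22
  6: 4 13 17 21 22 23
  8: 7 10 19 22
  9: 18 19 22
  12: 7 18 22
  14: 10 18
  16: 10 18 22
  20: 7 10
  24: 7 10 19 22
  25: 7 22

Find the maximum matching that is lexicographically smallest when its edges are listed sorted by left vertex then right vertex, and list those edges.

Lex-smallest maximum matching: {(0,3), (1,10), (2,18), (5,22), (6,4), (8,7), (9,19)}

|M| = 7 (so the lex-smallest maximum matching has 7 edges)
process left vertices in ascending order; for each, take the smallest-labelled available neighbour that still permits 7 edges overall, or leave it unmatched if none does
lex-smallest matching: {0-3, 1-10, 2-18, 5-22, 6-4, 8-7, 9-19}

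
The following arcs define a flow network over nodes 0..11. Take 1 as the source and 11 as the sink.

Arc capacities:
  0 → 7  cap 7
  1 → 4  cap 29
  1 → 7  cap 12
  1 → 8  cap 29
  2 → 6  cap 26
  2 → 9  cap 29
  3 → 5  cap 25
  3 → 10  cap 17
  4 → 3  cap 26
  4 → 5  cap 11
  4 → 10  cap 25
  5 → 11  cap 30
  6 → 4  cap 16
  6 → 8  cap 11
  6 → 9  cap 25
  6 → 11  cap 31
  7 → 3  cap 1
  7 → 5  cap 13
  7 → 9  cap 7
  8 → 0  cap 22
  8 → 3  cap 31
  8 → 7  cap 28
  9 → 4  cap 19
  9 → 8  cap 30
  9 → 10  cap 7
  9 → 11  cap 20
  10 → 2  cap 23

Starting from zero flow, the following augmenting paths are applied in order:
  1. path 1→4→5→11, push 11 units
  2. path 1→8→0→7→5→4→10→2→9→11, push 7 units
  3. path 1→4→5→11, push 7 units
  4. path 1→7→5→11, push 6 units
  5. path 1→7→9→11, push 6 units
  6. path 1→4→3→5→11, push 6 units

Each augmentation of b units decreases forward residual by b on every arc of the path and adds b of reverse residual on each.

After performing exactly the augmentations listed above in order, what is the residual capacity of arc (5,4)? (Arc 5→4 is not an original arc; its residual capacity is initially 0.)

after path 1 (1→4→5→11, push 11): res(5,4)=11
after path 2 (1→8→0→7→5→4→10→2→9→11, push 7): res(5,4)=4
after path 3 (1→4→5→11, push 7): res(5,4)=11
after path 4 (1→7→5→11, push 6): res(5,4)=11
after path 5 (1→7→9→11, push 6): res(5,4)=11
after path 6 (1→4→3→5→11, push 6): res(5,4)=11

Residual capacity of (5,4): 11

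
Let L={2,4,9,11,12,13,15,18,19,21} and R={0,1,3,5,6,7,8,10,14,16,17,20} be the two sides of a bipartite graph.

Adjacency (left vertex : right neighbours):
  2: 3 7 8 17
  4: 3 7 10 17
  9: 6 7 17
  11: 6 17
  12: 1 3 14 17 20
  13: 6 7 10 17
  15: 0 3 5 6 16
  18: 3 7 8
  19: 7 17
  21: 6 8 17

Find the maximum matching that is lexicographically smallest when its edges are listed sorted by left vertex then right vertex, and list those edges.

|M| = 8 (so the lex-smallest maximum matching has 8 edges)
process left vertices in ascending order; for each, take the smallest-labelled available neighbour that still permits 8 edges overall, or leave it unmatched if none does
lex-smallest matching: {2-3, 4-7, 9-6, 11-17, 12-1, 13-10, 15-0, 18-8}

Lex-smallest maximum matching: {(2,3), (4,7), (9,6), (11,17), (12,1), (13,10), (15,0), (18,8)}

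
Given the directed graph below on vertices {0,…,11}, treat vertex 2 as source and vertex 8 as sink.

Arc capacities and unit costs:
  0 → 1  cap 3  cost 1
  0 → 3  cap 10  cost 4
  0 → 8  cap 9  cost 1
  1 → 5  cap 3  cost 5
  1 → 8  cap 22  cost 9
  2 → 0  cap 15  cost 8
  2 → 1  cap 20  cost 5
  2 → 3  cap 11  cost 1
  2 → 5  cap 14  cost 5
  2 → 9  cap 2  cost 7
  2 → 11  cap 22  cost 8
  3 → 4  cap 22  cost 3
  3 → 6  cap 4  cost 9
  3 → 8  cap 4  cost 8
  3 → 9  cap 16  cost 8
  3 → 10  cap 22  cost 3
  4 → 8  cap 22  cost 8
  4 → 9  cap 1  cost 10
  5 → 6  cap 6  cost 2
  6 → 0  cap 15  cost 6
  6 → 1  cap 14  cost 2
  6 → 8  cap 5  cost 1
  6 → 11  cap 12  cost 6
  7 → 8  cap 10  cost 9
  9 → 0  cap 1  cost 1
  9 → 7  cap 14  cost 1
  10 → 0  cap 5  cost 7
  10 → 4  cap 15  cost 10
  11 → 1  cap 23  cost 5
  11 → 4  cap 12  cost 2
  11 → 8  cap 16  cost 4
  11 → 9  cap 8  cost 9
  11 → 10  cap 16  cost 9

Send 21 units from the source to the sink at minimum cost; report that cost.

shortest-cost path #1: 2→5→6→8 push 5 @ unit cost 8 (adds 40)
shortest-cost path #2: 2→3→8 push 4 @ unit cost 9 (adds 36)
shortest-cost path #3: 2→0→8 push 9 @ unit cost 9 (adds 81)
shortest-cost path #4: 2→3→4→8 push 3 @ unit cost 12 (adds 36)
total cost = 193

Minimum cost for 21 units: 193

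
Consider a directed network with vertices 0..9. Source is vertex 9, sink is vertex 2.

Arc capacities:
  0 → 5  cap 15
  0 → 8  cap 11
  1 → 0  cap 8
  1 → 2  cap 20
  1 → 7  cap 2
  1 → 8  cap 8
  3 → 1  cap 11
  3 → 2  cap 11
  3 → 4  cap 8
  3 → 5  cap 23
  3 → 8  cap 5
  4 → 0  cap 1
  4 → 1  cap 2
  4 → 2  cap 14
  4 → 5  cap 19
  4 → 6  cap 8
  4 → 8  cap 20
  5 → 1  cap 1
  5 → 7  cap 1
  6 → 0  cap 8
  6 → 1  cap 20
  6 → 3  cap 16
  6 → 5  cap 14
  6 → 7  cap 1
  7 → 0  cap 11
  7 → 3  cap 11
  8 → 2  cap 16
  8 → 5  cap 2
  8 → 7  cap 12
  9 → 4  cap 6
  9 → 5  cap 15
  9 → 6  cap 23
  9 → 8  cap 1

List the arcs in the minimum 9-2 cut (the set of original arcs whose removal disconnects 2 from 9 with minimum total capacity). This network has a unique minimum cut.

augment #1: 9→4→2 push 6
augment #2: 9→8→2 push 1
augment #3: 9→5→1→2 push 1
augment #4: 9→6→1→2 push 19
augment #5: 9→6→3→2 push 4
augment #6: 9→5→7→3→2 push 1
max flow = 32; residual-reachable set from 9 gives S-side
cut edges (S→T): {(5,1), (5,7), (9,4), (9,6), (9,8)} total cap 32

Min-cut arcs: {(5,1), (5,7), (9,4), (9,6), (9,8)} (total capacity 32)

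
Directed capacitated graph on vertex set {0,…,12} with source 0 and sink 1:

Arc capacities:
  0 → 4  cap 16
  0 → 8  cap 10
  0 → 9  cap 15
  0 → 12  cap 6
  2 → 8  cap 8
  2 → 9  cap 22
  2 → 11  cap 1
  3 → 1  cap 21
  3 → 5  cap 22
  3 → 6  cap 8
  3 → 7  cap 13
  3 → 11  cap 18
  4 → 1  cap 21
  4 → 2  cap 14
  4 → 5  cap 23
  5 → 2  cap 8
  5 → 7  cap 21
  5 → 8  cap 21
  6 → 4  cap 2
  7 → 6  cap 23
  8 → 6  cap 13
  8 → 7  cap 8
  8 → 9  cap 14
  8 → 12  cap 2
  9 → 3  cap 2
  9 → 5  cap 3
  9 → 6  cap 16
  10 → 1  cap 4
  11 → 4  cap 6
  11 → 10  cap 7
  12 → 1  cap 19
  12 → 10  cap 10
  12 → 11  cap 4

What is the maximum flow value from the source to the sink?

augment #1: 0→4→1 bottleneck 16, total now 16
augment #2: 0→12→1 bottleneck 6, total now 22
augment #3: 0→8→12→1 bottleneck 2, total now 24
augment #4: 0→9→3→1 bottleneck 2, total now 26
augment #5: 0→8→6→4→1 bottleneck 2, total now 28
augment #6: 0→9→5→2→11→4→1 bottleneck 1, total now 29

Maximum flow value: 29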